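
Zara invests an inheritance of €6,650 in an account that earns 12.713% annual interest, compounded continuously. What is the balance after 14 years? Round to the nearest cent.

€39,426.45

A = P·e^(rt) = 6,650·e^(0.12713·14) = 6,650·e^1.77982.
e^1.77982 ≈ 5.9287891405, so A ≈ 39,426.4478.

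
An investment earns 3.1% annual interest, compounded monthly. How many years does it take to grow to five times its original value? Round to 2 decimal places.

(1 + 0.00258333)^(12t) = 5.
12t = ln 5 / ln(1 + 0.00258333) ≈ 1.6094/0.00258 ≈ 623.8126.
t ≈ 51.9844.

51.98 years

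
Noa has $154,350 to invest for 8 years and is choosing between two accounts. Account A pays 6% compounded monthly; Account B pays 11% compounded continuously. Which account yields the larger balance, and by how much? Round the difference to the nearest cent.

A: (1 + 0.005)^96 ≈ 1.61414270846, so 154,350 × 1.61414270846 ≈ 249,142.9271.
B: e^(0.11·8) = e^0.88 ≈ 2.41089970642, so 154,350 × 2.41089970642 ≈ 372,122.3697.
Difference ≈ 122,979.4426 in favor of B.

Account B, by $122,979.44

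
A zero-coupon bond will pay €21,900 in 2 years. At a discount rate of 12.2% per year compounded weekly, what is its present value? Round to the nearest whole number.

€17,163

Periodic rate = 12.2%/52 = 0.00234615; 104 periods.
P = 21,900/(1 + 0.122/52)^104 ≈ 21,900/1.275979624 ≈ 17,163.2835.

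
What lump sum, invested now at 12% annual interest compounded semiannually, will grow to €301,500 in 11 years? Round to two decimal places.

€83,667.79

Periodic rate = 12%/2 = 0.06; 22 periods.
P = 301,500/(1 + 0.06)^22 ≈ 301,500/3.60353741658 ≈ 83,667.7867.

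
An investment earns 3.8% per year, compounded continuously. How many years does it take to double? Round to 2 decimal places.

18.24 years

e^(0.038t) = 2, so 0.038t = ln 2 ≈ 0.69315.
t ≈ 0.69315/0.038 ≈ 18.2407.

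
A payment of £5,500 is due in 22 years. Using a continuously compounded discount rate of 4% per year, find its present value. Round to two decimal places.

£2,281.31

P = A·e^(−rt) = 5,500·e^(−0.88).
e^(−0.88) ≈ 0.4147829117, so P ≈ 2,281.3060.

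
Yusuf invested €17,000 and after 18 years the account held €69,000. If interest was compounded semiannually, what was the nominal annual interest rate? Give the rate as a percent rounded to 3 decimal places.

(1 + r/2)^36 = 69,000/17,000 = 4.05882.
1 + r/2 = 4.05882^(1/36) ≈ 1.039681, so r/2 ≈ 0.0396808.
r ≈ 2·0.0396808 = 7.93615%.

7.936%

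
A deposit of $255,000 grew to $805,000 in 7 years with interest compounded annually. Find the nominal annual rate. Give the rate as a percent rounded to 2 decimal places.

17.85%

The 7-period growth factor is 805,000/255,000 = 3.15686.
r = 3.15686^(1/7) − 1 ≈ 0.17848, i.e. 17.84801%.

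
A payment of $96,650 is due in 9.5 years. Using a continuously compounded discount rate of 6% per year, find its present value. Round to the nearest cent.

$54,658.03

P = A·e^(−rt) = 96,650·e^(−0.57).
e^(−0.57) ≈ 0.5655254387, so P ≈ 54,658.0337.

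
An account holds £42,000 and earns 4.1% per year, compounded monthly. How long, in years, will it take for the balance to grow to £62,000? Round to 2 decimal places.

We need (1 + 0.00341667)^(12t) = 1.4762, so 12t = ln 1.4762 / ln 1.003417 ≈ 114.1843.
t ≈ 114.1843/12 = 9.5154 years.

9.52 years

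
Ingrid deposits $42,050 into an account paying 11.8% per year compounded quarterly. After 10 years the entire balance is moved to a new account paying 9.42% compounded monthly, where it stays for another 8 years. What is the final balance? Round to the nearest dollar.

Phase 1: 42,050·(1 + 0.0295)^40 ≈ 134,530.2776.
Phase 2: 134,530.2776·(1 + 0.00785)^96 ≈ 284,987.9204.

$284,988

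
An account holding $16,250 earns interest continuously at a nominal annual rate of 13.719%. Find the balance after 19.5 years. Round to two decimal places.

A = P·e^(rt) = 16,250·e^(0.13719·19.5) = 16,250·e^2.675205.
e^2.675205 ≈ 14.5153251763, so A ≈ 235,874.0341.

$235,874.03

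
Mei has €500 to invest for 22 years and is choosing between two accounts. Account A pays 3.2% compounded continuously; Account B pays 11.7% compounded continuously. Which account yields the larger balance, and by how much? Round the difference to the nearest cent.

Account B, by €5,548.18

Account A growth factor: e^(0.032·22) = e^0.704 ≈ 2.02182385; balance ≈ 1,010.9119.
Account B growth factor: e^(0.117·22) = e^2.574 ≈ 13.1181924; balance ≈ 6,559.0962.
Account B is larger by 5,548.1843.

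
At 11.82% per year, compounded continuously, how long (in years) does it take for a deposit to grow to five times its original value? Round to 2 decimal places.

13.62 years

e^(0.1182t) = 5, so 0.1182t = ln 5 ≈ 1.6094.
t ≈ 1.6094/0.1182 ≈ 13.6162.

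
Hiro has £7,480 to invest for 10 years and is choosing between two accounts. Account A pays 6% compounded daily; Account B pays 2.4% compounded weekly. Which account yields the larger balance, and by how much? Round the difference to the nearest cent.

A: (1 + 0.06/365)^3650 ≈ 1.8220289545, so 7,480 × 1.8220289545 ≈ 13,628.7766.
B: (1 + 0.024/52)^520 ≈ 1.271178766, so 7,480 × 1.271178766 ≈ 9,508.4172.
Difference ≈ 4,120.3594 in favor of A.

Account A, by £4,120.36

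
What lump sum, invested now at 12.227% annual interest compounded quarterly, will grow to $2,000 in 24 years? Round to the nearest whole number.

Growth factor = (1 + 0.0305675)^96 ≈ 18.00273432.
P = 2,000/18.00273432 ≈ 111.0942.

$111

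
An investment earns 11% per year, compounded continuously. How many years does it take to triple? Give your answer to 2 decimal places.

9.99 years

e^(0.11t) = 3, so 0.11t = ln 3 ≈ 1.0986.
t ≈ 1.0986/0.11 ≈ 9.9874.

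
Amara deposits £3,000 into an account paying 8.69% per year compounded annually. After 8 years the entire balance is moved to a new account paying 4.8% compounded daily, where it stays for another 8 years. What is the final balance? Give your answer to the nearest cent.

After 8 years at 8.69%: 3,000 × 1.947675988 ≈ 5,843.0280.
Then 8 years at 4.8%: 5,843.0280 × 1.468108376 ≈ 8,578.1983.

£8,578.20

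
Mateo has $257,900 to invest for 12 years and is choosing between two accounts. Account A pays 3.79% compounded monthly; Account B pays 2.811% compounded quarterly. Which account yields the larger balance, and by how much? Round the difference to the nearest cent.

Account A growth factor: (1 + 0.0379/12)^144 ≈ 1.5747291727; balance ≈ 406,122.6536.
Account B growth factor: (1 + 0.0070275)^48 ≈ 1.39953531782; balance ≈ 360,940.1585.
Account A is larger by 45,182.4952.

Account A, by $45,182.50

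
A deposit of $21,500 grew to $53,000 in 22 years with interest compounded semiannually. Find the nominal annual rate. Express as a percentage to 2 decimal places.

The 44-period growth factor is 53,000/21,500 = 2.46512.
r/2 = 2.46512^(1/44) − 1 ≈ 0.0207171, so r ≈ 2·0.0207171 = 4.14342%.

4.14%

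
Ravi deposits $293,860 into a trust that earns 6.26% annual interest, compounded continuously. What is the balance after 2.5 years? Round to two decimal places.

$343,643.05

A = P·e^(rt) = 293,860·e^(0.0626·2.5) = 293,860·e^0.1565.
e^0.1565 ≈ 1.16941076232, so A ≈ 343,643.0466.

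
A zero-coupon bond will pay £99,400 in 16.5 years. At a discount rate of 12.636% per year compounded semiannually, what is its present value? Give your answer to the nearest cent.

Growth factor = (1 + 0.06318)^33 ≈ 7.5513455387.
P = 99,400/7.5513455387 ≈ 13,163.2170.

£13,163.22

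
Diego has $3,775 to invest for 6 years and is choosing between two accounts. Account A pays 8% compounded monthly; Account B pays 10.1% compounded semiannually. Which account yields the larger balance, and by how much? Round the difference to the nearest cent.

Account B, by $727.23

Account A growth factor: (1 + 0.08/12)^72 ≈ 1.613502167; balance ≈ 6,090.9707.
Account B growth factor: (1 + 0.0505)^12 ≈ 1.806145282; balance ≈ 6,818.1984.
Account B is larger by 727.2278.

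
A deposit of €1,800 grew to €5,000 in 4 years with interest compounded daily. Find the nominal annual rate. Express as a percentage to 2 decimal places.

The 1460-period growth factor is 5,000/1,800 = 2.77778.
r/365 = 2.77778^(1/1460) − 1 ≈ 0.000700006, so r ≈ 365·0.000700006 = 25.55022%.

25.55%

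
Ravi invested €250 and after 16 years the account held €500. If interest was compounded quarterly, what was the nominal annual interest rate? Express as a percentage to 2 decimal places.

4.36%

The 64-period growth factor is 500/250 = 2.
r/4 = 2^(1/64) − 1 ≈ 0.0108893, so r ≈ 4·0.0108893 = 4.35571%.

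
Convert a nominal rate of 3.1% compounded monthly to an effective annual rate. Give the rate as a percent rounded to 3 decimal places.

3.144%

EAR = (1 + 3.1%/12)^12 − 1 = (1 + 0.00258333)^12 − 1.
(1 + 0.00258333)^12 ≈ 1.031444, so EAR ≈ 3.14443%.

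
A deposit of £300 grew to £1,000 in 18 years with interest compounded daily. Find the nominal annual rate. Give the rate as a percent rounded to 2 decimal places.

6.69%

(1 + r/365)^6570 = 1,000/300 = 3.33333.
1 + r/365 = 3.33333^(1/6570) ≈ 1.000183, so r/365 ≈ 0.00018327.
r ≈ 365·0.00018327 = 6.68935%.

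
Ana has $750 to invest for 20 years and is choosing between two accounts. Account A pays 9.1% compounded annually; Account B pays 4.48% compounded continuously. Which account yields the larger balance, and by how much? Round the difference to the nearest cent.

Account A, by $2,443.77

A: (1 + 0.091)^20 ≈ 5.708145199, so 750 × 5.708145199 ≈ 4,281.1089.
B: e^(0.0448·20) = e^0.896 ≈ 2.449784349, so 750 × 2.449784349 ≈ 1,837.3383.
Difference ≈ 2,443.7706 in favor of A.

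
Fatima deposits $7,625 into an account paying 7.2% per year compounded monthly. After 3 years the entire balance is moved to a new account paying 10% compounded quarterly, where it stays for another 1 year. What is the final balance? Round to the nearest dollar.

Phase 1: 7,625·(1 + 0.006)^36 ≈ 9,457.2997.
Phase 2: 9,457.2997·(1 + 0.025)^4 ≈ 10,439.0894.

$10,439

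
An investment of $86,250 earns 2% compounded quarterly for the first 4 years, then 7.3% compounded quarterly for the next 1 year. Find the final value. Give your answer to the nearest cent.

$100,423.13

Phase 1: 86,250·(1 + 0.005)^16 ≈ 93,414.8868.
Phase 2: 93,414.8868·(1 + 0.01825)^4 ≈ 100,423.1331.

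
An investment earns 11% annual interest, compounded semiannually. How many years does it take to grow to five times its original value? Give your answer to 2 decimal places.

(1 + 0.055)^(2t) = 5.
2t = ln 5 / ln(1 + 0.055) ≈ 1.6094/0.0535408 ≈ 30.0600.
t ≈ 15.0300.

15.03 years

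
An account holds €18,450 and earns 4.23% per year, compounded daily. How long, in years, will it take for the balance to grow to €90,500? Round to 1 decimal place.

We need (1 + 0.00011589)^(365t) = 4.9051, so 365t = ln 4.9051 / ln 1.000116 ≈ 13723.1166.
t ≈ 13723.1166/365 = 37.5976 years.

37.6 years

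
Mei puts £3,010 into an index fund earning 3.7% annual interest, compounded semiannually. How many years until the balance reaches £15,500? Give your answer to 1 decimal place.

44.7 years

We need (1 + 0.0185)^(2t) = 5.1495, so 2t = ln 5.1495 / ln 1.0185 ≈ 89.4061.
t ≈ 89.4061/2 = 44.7031 years.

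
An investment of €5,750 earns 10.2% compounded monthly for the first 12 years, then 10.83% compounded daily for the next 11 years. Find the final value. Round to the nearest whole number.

Phase 1: 5,750·(1 + 0.0085)^144 ≈ 19,453.5028.
Phase 2: 19,453.5028·(1 + 0.1083/365)^4015 ≈ 64,017.1134.

€64,017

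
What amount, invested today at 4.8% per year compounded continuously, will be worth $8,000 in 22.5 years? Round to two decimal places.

P = A·e^(−rt) = 8,000·e^(−1.08).
e^(−1.08) ≈ 0.3395955256, so P ≈ 2,716.7642.

$2,716.76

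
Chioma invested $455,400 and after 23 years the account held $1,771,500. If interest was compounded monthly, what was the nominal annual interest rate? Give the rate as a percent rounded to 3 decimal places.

5.921%

(1 + r/12)^276 = 1,771,500/455,400 = 3.88999.
1 + r/12 = 3.88999^(1/276) ≈ 1.004934, so r/12 ≈ 0.00493389.
r ≈ 12·0.00493389 = 5.92067%.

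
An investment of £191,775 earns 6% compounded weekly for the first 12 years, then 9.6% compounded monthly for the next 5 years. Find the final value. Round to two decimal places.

£635,236.85

Phase 1: 191,775·(1 + 0.06/52)^624 ≈ 393,825.4317.
Phase 2: 393,825.4317·(1 + 0.008)^60 ≈ 635,236.8512.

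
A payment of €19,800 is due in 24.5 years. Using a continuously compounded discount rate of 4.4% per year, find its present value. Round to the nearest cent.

P = A·e^(−rt) = 19,800·e^(−1.078).
e^(−1.078) ≈ 0.34027539634, so P ≈ 6,737.4528.

€6,737.45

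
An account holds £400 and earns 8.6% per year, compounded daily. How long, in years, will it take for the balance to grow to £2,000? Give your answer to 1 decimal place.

We need (1 + 0.000235616)^(365t) = 5, so 365t = ln 5 / ln 1.000236 ≈ 6831.5586.
t ≈ 6831.5586/365 = 18.7166 years.

18.7 years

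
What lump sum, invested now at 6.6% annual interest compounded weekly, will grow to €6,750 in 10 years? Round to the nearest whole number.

€3,490

Growth factor = (1 + 0.066/52)^520 ≈ 1.933982809.
P = 6,750/1.933982809 ≈ 3,490.2068.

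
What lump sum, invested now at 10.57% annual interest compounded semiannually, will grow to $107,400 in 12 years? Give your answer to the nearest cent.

Growth factor = (1 + 0.05285)^24 ≈ 3.44188246083.
P = 107,400/3.44188246083 ≈ 31,203.8546.

$31,203.85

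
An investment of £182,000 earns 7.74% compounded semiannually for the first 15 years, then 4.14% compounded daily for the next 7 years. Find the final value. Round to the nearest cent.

After 15 years at 7.74%: 182,000 × 3.12394909662 ≈ 568,558.7356.
Then 7 years at 4.14%: 568,558.7356 × 1.33613827099 ≈ 759,673.0859.

£759,673.09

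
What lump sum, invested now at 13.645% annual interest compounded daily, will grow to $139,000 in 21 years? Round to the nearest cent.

$7,921.33

Growth factor = (1 + 0.13645/365)^7665 ≈ 17.5475533479.
P = 139,000/17.5475533479 ≈ 7,921.3322.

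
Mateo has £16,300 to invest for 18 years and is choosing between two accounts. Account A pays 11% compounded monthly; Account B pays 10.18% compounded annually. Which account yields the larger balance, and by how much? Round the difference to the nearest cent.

Account A growth factor: (1 + 0.11/12)^216 ≈ 7.1777077688; balance ≈ 116,996.6366.
Account B growth factor: (1 + 0.1018)^18 ≈ 5.7259799724; balance ≈ 93,333.4736.
Account A is larger by 23,663.1631.

Account A, by £23,663.16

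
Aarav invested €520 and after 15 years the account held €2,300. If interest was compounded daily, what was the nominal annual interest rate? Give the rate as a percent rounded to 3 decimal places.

The 5475-period growth factor is 2,300/520 = 4.42308.
r/365 = 4.42308^(1/5475) − 1 ≈ 0.000271605, so r ≈ 365·0.000271605 = 9.91358%.

9.914%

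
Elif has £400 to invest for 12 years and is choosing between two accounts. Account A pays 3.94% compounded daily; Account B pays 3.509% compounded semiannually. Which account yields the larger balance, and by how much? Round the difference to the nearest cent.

A: (1 + 0.0394/365)^4380 ≈ 1.60443951, so 400 × 1.60443951 ≈ 641.7758.
B: (1 + 0.017545)^24 ≈ 1.5180532, so 400 × 1.5180532 ≈ 607.2213.
Difference ≈ 34.5545 in favor of A.

Account A, by £34.55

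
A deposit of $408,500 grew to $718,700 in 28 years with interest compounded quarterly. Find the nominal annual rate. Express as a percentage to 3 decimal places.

2.023%

(1 + r/4)^112 = 718,700/408,500 = 1.75936.
1 + r/4 = 1.75936^(1/112) ≈ 1.005057, so r/4 ≈ 0.00505696.
r ≈ 4·0.00505696 = 2.02278%.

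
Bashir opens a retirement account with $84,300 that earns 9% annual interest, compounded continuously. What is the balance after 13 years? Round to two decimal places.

$271,613.98

A = P·e^(rt) = 84,300·e^(0.09·13) = 84,300·e^1.17.
e^1.17 ≈ 3.22199263853, so A ≈ 271,613.9794.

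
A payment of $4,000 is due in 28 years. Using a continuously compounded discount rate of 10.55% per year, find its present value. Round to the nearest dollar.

$209

P = A·e^(−rt) = 4,000·e^(−2.954).
e^(−2.954) ≈ 0.05213076528, so P ≈ 208.5231.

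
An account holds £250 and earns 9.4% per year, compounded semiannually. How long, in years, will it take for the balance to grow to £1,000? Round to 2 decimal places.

15.09 years

We need (1 + 0.047)^(2t) = 4, so 2t = ln 4 / ln 1.047 ≈ 30.1835.
t ≈ 30.1835/2 = 15.0917 years.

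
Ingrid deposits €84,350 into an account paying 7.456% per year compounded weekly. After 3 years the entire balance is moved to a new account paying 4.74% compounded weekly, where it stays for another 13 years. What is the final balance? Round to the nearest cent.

Phase 1: 84,350·(1 + 0.07456/52)^156 ≈ 105,477.1773.
Phase 2: 105,477.1773·(1 + 0.0474/52)^676 ≈ 195,275.9968.

€195,276.00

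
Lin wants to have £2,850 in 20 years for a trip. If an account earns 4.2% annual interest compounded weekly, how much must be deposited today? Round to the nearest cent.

£1,230.79

Growth factor = (1 + 0.042/52)^1040 ≈ 2.31558175.
P = 2,850/2.31558175 ≈ 1,230.7922.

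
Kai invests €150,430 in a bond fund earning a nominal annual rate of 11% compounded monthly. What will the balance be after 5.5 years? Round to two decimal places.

Growth factor = (1 + 0.11/12)^66 ≈ 1.82621206772.
A ≈ 150,430 × 1.82621206772 ≈ 274,717.0813.

€274,717.08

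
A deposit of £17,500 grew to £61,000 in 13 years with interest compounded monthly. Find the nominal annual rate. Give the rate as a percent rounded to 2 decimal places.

9.64%

(1 + r/12)^156 = 61,000/17,500 = 3.48571.
1 + r/12 = 3.48571^(1/156) ≈ 1.008036, so r/12 ≈ 0.00803643.
r ≈ 12·0.00803643 = 9.64372%.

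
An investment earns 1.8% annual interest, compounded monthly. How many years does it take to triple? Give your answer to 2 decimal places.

61.08 years

(1 + 0.0015)^(12t) = 3.
12t = ln 3 / ln(1 + 0.0015) ≈ 1.0986/0.00149888 ≈ 732.9574.
t ≈ 61.0798.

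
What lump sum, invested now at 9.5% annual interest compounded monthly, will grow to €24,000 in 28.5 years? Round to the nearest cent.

Periodic rate = 9.5%/12 = 0.00791667; 342 periods.
P = 24,000/(1 + 0.095/12)^342 ≈ 24,000/14.832771772 ≈ 1,618.0388.

€1,618.04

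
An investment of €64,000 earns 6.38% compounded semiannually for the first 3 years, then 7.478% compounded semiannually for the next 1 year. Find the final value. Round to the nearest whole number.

After 3 years at 6.38%: 64,000 × 1.2073291174 ≈ 77,269.0635.
Then 1 years at 7.478%: 77,269.0635 × 1.0761780121 ≈ 83,155.2672.

€83,155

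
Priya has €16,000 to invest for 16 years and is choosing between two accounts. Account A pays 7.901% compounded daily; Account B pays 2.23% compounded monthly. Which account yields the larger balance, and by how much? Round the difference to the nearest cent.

Account A, by €33,781.70

A: (1 + 0.07901/365)^5840 ≈ 3.539633519, so 16,000 × 3.539633519 ≈ 56,634.1363.
B: (1 + 0.0223/12)^192 ≈ 1.4282770868, so 16,000 × 1.4282770868 ≈ 22,852.4334.
Difference ≈ 33,781.7029 in favor of A.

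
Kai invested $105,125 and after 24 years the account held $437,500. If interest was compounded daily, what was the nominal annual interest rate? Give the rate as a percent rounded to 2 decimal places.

5.94%

(1 + r/365)^8760 = 437,500/105,125 = 4.16171.
1 + r/365 = 4.16171^(1/8760) ≈ 1.000163, so r/365 ≈ 0.00016279.
r ≈ 365·0.00016279 = 5.94184%.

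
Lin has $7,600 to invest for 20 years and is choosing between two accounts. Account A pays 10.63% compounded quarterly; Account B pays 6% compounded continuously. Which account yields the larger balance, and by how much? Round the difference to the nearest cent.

Account A, by $36,720.96

A: (1 + 0.026575)^80 ≈ 8.1518222348, so 7,600 × 8.1518222348 ≈ 61,953.8490.
B: e^(0.06·20) = e^1.2 ≈ 3.3201169227, so 7,600 × 3.3201169227 ≈ 25,232.8886.
Difference ≈ 36,720.9604 in favor of A.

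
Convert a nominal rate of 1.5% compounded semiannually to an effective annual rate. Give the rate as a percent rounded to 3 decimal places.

1.506%

EAR = (1 + 1.5%/2)^2 − 1 = (1 + 0.0075)^2 − 1.
(1 + 0.0075)^2 ≈ 1.015056, so EAR ≈ 1.50563%.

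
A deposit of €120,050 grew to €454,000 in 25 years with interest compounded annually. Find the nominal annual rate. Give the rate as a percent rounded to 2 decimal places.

(1 + r)^25 = 454,000/120,050 = 3.78176.
1 + r = 3.78176^(1/25) ≈ 1.054649, so r ≈ 0.0546485.
r ≈ 5.46485%.

5.46%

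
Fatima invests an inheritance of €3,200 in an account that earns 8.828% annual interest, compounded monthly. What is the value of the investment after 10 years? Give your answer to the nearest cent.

Periodic rate = 8.828%/12 = 0.00735667; periods = 12·10 = 120.
A = 3,200·(1 + 0.08828/12)^120 ≈ 3,200·2.409859883 ≈ 7,711.5516.

€7,711.55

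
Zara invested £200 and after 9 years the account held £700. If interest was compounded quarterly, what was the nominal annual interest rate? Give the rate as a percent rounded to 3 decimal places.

(1 + r/4)^36 = 700/200 = 3.5.
1 + r/4 = 3.5^(1/36) ≈ 1.035412, so r/4 ≈ 0.0354115.
r ≈ 4·0.0354115 = 14.16462%.

14.165%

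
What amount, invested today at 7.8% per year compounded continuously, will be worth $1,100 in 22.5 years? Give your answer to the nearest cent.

$190.20

P = A·e^(−rt) = 1,100·e^(−1.755).
e^(−1.755) ≈ 0.1729072423, so P ≈ 190.1980.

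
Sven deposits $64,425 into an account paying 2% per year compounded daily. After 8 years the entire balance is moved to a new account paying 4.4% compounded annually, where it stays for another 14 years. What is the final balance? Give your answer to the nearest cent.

$138,148.64

Phase 1: 64,425·(1 + 0.02/365)^2920 ≈ 75,603.1065.
Phase 2: 75,603.1065·(1 + 0.044)^14 ≈ 138,148.6426.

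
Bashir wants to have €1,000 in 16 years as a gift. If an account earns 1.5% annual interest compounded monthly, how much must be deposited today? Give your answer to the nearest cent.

€786.75

Periodic rate = 1.5%/12 = 0.00125; 192 periods.
P = 1,000/(1 + 0.00125)^192 ≈ 1,000/1.27105864 ≈ 786.7458.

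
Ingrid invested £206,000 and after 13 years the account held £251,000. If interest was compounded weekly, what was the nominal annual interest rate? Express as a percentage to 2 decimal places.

(1 + r/52)^676 = 251,000/206,000 = 1.21845.
1 + r/52 = 1.21845^(1/676) ≈ 1.000292, so r/52 ≈ 0.000292316.
r ≈ 52·0.000292316 = 1.52004%.

1.52%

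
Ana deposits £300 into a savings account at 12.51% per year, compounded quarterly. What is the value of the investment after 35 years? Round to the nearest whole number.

Periodic rate = 12.51%/4 = 0.031275; periods = 4·35 = 140.
A = 300·(1 + 0.031275)^140 ≈ 300·74.54672512 ≈ 22,364.0175.

£22,364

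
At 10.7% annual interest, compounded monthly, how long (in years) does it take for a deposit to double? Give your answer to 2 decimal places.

(1 + 0.00891667)^(12t) = 2.
12t = ln 2 / ln(1 + 0.00891667) ≈ 0.69315/0.00887715 ≈ 78.0822.
t ≈ 6.5068.

6.51 years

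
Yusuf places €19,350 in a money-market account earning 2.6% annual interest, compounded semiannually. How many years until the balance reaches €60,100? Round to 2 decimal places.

We need (1 + 0.013)^(2t) = 3.1059, so 2t = ln 3.1059 / ln 1.013 ≈ 87.7437.
t ≈ 87.7437/2 = 43.8719 years.

43.87 years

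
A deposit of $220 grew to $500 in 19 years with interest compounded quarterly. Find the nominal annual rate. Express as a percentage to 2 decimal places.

4.34%

The 76-period growth factor is 500/220 = 2.27273.
r/4 = 2.27273^(1/76) − 1 ≈ 0.0108609, so r ≈ 4·0.0108609 = 4.34437%.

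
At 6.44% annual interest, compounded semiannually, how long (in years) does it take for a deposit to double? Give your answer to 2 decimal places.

(1 + 0.0322)^(2t) = 2.
2t = ln 2 / ln(1 + 0.0322) ≈ 0.69315/0.0316924 ≈ 21.8711.
t ≈ 10.9355.

10.94 years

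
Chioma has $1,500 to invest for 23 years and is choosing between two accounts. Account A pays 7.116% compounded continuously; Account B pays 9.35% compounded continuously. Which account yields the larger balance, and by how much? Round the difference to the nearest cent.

Account A growth factor: e^(0.07116·23) = e^1.63668 ≈ 5.138082729; balance ≈ 7,707.1241.
Account B growth factor: e^(0.0935·23) = e^2.1505 ≈ 8.5891518997; balance ≈ 12,883.7278.
Account B is larger by 5,176.6038.

Account B, by $5,176.60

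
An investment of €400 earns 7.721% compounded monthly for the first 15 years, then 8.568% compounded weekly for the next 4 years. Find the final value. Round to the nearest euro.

Phase 1: 400·(1 + 0.07721/12)^180 ≈ 1,268.8986.
Phase 2: 1,268.8986·(1 + 0.08568/52)^208 ≈ 1,787.0876.

€1,787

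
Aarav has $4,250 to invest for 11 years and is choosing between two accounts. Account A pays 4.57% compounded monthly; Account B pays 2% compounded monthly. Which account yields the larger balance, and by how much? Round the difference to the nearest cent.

Account A, by $1,724.45

A: (1 + 0.0457/12)^132 ≈ 1.651601129, so 4,250 × 1.651601129 ≈ 7,019.3048.
B: (1 + 0.02/12)^132 ≈ 1.245848558, so 4,250 × 1.245848558 ≈ 5,294.8564.
Difference ≈ 1,724.4484 in favor of A.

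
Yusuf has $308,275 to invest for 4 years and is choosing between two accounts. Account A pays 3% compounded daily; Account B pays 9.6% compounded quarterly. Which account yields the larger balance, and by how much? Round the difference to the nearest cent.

Account B, by $102,967.04

Account A growth factor: (1 + 0.03/365)^1460 ≈ 1.12749129164; balance ≈ 347,577.3779.
Account B growth factor: (1 + 0.024)^16 ≈ 1.46150163733; balance ≈ 450,544.4172.
Account B is larger by 102,967.0393.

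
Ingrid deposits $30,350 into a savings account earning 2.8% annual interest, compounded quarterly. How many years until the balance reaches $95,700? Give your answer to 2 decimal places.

41.16 years

We need (1 + 0.007)^(4t) = 3.1532, so 4t = ln 3.1532 / ln 1.007 ≈ 164.6338.
t ≈ 164.6338/4 = 41.1584 years.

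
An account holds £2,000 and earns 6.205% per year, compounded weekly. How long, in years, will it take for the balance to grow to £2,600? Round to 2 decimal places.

We need (1 + 0.00119327)^(52t) = 1.3, so 52t = ln 1.3 / ln 1.001193 ≈ 220.0013.
t ≈ 220.0013/52 = 4.2308 years.

4.23 years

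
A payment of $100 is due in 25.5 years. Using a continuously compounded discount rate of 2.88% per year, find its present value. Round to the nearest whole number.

P = A·e^(−rt) = 100·e^(−0.7344).
e^(−0.7344) ≈ 0.47979325, so P ≈ 47.9793.

$48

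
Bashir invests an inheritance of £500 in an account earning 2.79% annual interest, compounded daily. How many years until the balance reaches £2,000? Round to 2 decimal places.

(1 + 0.0000764384)^(365t) = 2,000/500 = 4.
365t·ln(1 + 0.0000764384) = ln(4); 365t = 1.3863/7.64354e-05 ≈ 18136.8022.
t ≈ 49.6899 years.

49.69 years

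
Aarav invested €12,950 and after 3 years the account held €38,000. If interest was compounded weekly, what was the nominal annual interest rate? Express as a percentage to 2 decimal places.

(1 + r/52)^156 = 38,000/12,950 = 2.93436.
1 + r/52 = 2.93436^(1/156) ≈ 1.006924, so r/52 ≈ 0.00692444.
r ≈ 52·0.00692444 = 36.00710%.

36.01%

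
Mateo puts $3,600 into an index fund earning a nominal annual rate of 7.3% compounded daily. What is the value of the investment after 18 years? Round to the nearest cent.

Growth factor = (1 + 0.0002)^6570 ≈ 3.7205392502.
A ≈ 3,600 × 3.7205392502 ≈ 13,393.9413.

$13,393.94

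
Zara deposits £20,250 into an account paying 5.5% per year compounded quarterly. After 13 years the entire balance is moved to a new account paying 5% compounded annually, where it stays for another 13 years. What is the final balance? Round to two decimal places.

After 13 years at 5.5%: 20,250 × 2.0342536101 ≈ 41,193.6356.
Then 13 years at 5%: 41,193.6356 × 1.8856491423 ≈ 77,676.7436.

£77,676.74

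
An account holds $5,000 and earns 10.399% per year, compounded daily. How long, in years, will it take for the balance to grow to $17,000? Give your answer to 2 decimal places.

We need (1 + 0.000284904)^(365t) = 3.4, so 365t = ln 3.4 / ln 1.000285 ≈ 4296.0060.
t ≈ 4296.0060/365 = 11.7699 years.

11.77 years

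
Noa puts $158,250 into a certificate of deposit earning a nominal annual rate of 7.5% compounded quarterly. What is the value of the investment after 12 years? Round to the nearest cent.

$386,002.01

Growth factor = (1 + 0.01875)^48 ≈ 2.43919119648.
A ≈ 158,250 × 2.43919119648 ≈ 386,002.0068.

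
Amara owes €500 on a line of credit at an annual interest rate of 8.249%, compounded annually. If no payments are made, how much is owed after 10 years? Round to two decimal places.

€1,104.61

Growth factor = (1 + 0.08249)^10 ≈ 2.209219818.
A ≈ 500 × 2.209219818 ≈ 1,104.6099.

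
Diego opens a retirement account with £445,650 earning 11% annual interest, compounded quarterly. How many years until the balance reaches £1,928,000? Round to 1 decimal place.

(1 + 0.0275)^(4t) = 1,928,000/445,650 = 4.3263.
4t·ln(1 + 0.0275) = ln(4.3263); 4t = 1.4647/0.0271287 ≈ 53.9910.
t ≈ 13.4978 years.

13.5 years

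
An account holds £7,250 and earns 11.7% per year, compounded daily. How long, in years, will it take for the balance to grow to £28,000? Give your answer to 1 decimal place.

We need (1 + 0.000320548)^(365t) = 3.8621, so 365t = ln 3.8621 / ln 1.000321 ≈ 4215.9671.
t ≈ 4215.9671/365 = 11.5506 years.

11.6 years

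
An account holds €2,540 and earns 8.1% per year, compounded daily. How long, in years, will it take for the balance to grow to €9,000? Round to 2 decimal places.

15.62 years

We need (1 + 0.000221918)^(365t) = 3.5433, so 365t = ln 3.5433 / ln 1.000222 ≈ 5701.2138.
t ≈ 5701.2138/365 = 15.6198 years.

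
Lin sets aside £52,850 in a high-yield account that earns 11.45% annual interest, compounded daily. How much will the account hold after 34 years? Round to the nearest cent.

Periodic rate = 11.45%/365 = 0.000313699; periods = 365·34 = 12410.
A = 52,850·(1 + 0.1145/365)^12410 ≈ 52,850·49.02789948329 ≈ 2,591,124.4877.

£2,591,124.49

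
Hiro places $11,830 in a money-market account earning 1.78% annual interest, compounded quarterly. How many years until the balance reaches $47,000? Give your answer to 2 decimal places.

77.67 years

We need (1 + 0.00445)^(4t) = 3.973, so 4t = ln 3.973 / ln 1.00445 ≈ 310.6912.
t ≈ 310.6912/4 = 77.6728 years.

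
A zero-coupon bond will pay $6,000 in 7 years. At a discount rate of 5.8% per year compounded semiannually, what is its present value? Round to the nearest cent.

$4,021.02

Growth factor = (1 + 0.029)^14 ≈ 1.492159495.
P = 6,000/1.492159495 ≈ 4,021.0179.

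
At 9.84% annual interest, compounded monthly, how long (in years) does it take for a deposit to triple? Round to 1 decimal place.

(1 + 0.0082)^(12t) = 3.
12t = ln 3 / ln(1 + 0.0082) ≈ 1.0986/0.00816656 ≈ 134.5257.
t ≈ 11.2105.

11.2 years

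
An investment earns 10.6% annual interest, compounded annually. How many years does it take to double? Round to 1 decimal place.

(1 + 0.106)^t = 2.
t = ln 2 / ln(1 + 0.106) ≈ 0.69315/0.10075 ≈ 6.8799.

6.9 years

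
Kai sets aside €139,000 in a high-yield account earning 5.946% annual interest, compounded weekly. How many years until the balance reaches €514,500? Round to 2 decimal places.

22.02 years

We need (1 + 0.00114346)^(52t) = 3.7014, so 52t = ln 3.7014 / ln 1.001143 ≈ 1145.1804.
t ≈ 1145.1804/52 = 22.0227 years.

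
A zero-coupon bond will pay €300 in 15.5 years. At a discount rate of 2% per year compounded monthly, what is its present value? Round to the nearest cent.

Growth factor = (1 + 0.02/12)^186 ≈ 1.36307333.
P = 300/1.36307333 ≈ 220.0909.

€220.09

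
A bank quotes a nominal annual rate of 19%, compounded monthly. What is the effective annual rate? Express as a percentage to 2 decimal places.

One year is 12 periods at 0.0158333 each: (1 + 0.0158333)^12 ≈ 1.207451.
EAR = 1.207451 − 1 ≈ 20.74510%.

20.75%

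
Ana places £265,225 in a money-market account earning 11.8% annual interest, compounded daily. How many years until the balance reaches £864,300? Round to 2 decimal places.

10.01 years

(1 + 0.000323288)^(365t) = 864,300/265,225 = 3.2587.
365t·ln(1 + 0.000323288) = ln(3.2587); 365t = 1.1813/0.000323235 ≈ 3654.7399.
t ≈ 10.0130 years.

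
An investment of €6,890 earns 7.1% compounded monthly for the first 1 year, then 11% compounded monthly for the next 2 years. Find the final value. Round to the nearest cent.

After 1 years at 7.1%: 6,890 × 1.073356638 ≈ 7,395.4272.
Then 2 years at 11%: 7,395.4272 × 1.244828521 ≈ 9,206.0388.

€9,206.04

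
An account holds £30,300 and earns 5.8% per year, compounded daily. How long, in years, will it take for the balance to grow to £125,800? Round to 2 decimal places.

24.55 years

We need (1 + 0.000158904)^(365t) = 4.1518, so 365t = ln 4.1518 / ln 1.000159 ≈ 8959.2317.
t ≈ 8959.2317/365 = 24.5458 years.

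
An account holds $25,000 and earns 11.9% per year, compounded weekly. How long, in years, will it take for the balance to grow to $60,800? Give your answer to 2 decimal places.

(1 + 0.00228846)^(52t) = 60,800/25,000 = 2.432.
52t·ln(1 + 0.00228846) = ln(2.432); 52t = 0.88871/0.00228585 ≈ 388.7898.
t ≈ 7.4767 years.

7.48 years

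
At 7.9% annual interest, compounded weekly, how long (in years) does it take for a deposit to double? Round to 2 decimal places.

8.78 years

(1 + 0.00151923)^(52t) = 2.
52t = ln 2 / ln(1 + 0.00151923) ≈ 0.69315/0.00151808 ≈ 456.5953.
t ≈ 8.7807.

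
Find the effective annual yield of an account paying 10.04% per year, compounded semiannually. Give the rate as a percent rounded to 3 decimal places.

10.292%

One year is 2 periods at 0.0502 each: (1 + 0.0502)^2 ≈ 1.10292.
EAR = 1.10292 − 1 ≈ 10.29200%.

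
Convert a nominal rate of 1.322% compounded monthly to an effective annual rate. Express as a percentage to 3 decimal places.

One year is 12 periods at 0.00110167 each: (1 + 0.00110167)^12 ≈ 1.0133.
EAR = 1.0133 − 1 ≈ 1.33004%.

1.330%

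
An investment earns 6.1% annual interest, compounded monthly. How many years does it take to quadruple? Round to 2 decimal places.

22.78 years

(1 + 0.00508333)^(12t) = 4.
12t = ln 4 / ln(1 + 0.00508333) ≈ 1.3863/0.00507046 ≈ 273.4062.
t ≈ 22.7839.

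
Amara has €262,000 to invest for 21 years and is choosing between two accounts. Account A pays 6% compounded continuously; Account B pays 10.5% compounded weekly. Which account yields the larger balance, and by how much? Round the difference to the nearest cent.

A: e^(0.06·21) = e^1.26 ≈ 3.52542148737, so 262,000 × 3.52542148737 ≈ 923,660.4297.
B: (1 + 0.105/52)^1092 ≈ 9.050108896086, so 262,000 × 9.050108896086 ≈ 2,371,128.5308.
Difference ≈ 1,447,468.1011 in favor of B.

Account B, by €1,447,468.10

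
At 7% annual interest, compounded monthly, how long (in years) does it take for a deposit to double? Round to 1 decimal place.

(1 + 0.00583333)^(12t) = 2.
12t = ln 2 / ln(1 + 0.00583333) ≈ 0.69315/0.00581639 ≈ 119.1715.
t ≈ 9.9310.

9.9 years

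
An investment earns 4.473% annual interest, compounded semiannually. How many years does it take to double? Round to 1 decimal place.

(1 + 0.022365)^(2t) = 2.
2t = ln 2 / ln(1 + 0.022365) ≈ 0.69315/0.0221186 ≈ 31.3378.
t ≈ 15.6689.

15.7 years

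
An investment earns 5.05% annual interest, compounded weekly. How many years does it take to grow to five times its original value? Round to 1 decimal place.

(1 + 0.000971154)^(52t) = 5.
52t = ln 5 / ln(1 + 0.000971154) ≈ 1.6094/0.000970683 ≈ 1658.0476.
t ≈ 31.8855.

31.9 years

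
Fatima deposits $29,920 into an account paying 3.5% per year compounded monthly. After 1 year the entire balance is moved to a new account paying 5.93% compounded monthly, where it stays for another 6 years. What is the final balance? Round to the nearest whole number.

$44,186

After 1 years at 3.5%: 29,920 × 1.0355669529 ≈ 30,984.1632.
Then 6 years at 5.93%: 30,984.1632 × 1.4260719307 ≈ 44,185.6455.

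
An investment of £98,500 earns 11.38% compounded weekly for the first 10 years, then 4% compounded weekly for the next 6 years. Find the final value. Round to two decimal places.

£390,223.97

After 10 years at 11.38%: 98,500 × 3.11664336824 ≈ 306,989.3718.
Then 6 years at 4%: 306,989.3718 × 1.2711318698 ≈ 390,223.9741.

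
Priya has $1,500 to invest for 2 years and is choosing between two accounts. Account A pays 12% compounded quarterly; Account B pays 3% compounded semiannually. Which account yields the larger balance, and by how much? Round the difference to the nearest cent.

Account A growth factor: (1 + 0.03)^8 ≈ 1.266770081; balance ≈ 1,900.1551.
Account B growth factor: (1 + 0.015)^4 ≈ 1.061363551; balance ≈ 1,592.0453.
Account A is larger by 308.1098.

Account A, by $308.11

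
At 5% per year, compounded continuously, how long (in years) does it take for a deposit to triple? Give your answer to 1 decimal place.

e^(0.05t) = 3, so 0.05t = ln 3 ≈ 1.0986.
t ≈ 1.0986/0.05 ≈ 21.9722.

22.0 years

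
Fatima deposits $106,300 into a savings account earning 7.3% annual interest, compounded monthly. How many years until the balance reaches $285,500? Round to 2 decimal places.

(1 + 0.00608333)^(12t) = 285,500/106,300 = 2.6858.
12t·ln(1 + 0.00608333) = ln(2.6858); 12t = 0.98798/0.0060649 ≈ 162.9006.
t ≈ 13.5751 years.

13.58 years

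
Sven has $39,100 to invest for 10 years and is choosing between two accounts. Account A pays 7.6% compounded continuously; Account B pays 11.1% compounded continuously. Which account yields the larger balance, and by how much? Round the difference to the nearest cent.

A: e^(0.076·10) = e^0.76 ≈ 2.1382762205, so 39,100 × 2.1382762205 ≈ 83,606.6002.
B: e^(0.111·10) = e^1.11 ≈ 3.03435839444, so 39,100 × 3.03435839444 ≈ 118,643.4132.
Difference ≈ 35,036.8130 in favor of B.

Account B, by $35,036.81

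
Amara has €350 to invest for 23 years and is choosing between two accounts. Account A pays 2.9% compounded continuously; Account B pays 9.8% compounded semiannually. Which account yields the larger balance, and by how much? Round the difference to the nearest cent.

Account B, by €2,478.45

Account A growth factor: e^(0.029·23) = e^0.667 ≈ 1.94838339; balance ≈ 681.9342.
Account B growth factor: (1 + 0.049)^46 ≈ 9.02968202; balance ≈ 3,160.3887.
Account B is larger by 2,478.4545.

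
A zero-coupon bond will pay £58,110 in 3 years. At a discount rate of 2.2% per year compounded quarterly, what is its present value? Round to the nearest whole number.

Growth factor = (1 + 0.0055)^12 ≈ 1.0680335595.
P = 58,110/1.0680335595 ≈ 54,408.4027.

£54,408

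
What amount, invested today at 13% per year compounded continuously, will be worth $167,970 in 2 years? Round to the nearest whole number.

P = A·e^(−rt) = 167,970·e^(−0.26).
e^(−0.26) ≈ 0.771051585804, so P ≈ 129,513.5349.

$129,514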